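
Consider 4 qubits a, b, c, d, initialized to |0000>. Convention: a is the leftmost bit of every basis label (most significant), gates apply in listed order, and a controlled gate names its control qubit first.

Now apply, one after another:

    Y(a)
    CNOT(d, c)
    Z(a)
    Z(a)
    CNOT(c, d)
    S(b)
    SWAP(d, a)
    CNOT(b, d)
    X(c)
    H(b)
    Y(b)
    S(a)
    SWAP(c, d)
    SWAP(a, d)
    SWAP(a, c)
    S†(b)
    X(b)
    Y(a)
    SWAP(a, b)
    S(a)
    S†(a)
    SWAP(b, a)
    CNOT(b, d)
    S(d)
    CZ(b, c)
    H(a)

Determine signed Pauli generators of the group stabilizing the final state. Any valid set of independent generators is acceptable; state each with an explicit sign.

One valid set of independent stabilizer generators is +XIII, -IXIX, +IZIZ, -IIZI (any independent generating set of the same group is equally correct).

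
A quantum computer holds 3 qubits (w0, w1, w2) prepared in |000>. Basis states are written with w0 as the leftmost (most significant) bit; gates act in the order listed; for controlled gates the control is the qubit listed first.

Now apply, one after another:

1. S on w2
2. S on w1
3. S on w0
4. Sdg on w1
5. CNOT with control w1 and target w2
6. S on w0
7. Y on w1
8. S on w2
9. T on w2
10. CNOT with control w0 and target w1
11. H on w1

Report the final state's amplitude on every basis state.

The resulting statevector has amplitude sqrt(2)*I/2 on |000>, -sqrt(2)*I/2 on |010>, and 0 on every other basis state.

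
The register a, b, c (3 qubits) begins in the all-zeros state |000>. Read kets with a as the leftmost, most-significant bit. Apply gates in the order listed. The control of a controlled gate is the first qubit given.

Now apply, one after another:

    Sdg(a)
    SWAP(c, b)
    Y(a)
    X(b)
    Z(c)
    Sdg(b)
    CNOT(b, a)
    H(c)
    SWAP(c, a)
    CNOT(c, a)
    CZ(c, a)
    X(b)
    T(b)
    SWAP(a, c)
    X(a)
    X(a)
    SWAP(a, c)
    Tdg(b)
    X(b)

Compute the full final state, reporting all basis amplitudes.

The final amplitudes are sqrt(2)/2 on |010>, sqrt(2)/2 on |110>, and 0 on every other basis state.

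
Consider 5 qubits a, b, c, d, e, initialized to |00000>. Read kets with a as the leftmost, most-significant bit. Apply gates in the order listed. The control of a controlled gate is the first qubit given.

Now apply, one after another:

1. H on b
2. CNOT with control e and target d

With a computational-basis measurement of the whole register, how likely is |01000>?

A full measurement returns |01000> with probability 1/2.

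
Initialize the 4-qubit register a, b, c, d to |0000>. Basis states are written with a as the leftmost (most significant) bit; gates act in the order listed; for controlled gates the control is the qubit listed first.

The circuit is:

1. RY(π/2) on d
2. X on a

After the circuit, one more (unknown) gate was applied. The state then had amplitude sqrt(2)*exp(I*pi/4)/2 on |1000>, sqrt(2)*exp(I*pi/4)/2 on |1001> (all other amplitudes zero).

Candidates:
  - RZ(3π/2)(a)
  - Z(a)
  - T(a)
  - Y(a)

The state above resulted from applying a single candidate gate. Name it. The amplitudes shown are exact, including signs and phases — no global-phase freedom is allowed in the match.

The applied gate was T(a).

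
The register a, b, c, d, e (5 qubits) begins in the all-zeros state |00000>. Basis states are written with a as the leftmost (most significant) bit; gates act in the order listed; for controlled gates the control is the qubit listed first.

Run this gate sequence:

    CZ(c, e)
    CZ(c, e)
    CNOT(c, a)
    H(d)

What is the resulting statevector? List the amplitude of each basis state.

After the circuit, the state carries amplitude sqrt(2)/2 on |00000>, sqrt(2)/2 on |00010>, and 0 on every other basis state. Key observation: steps 1-2 multiply out to the identity, so the circuit reduces to the remaining gates.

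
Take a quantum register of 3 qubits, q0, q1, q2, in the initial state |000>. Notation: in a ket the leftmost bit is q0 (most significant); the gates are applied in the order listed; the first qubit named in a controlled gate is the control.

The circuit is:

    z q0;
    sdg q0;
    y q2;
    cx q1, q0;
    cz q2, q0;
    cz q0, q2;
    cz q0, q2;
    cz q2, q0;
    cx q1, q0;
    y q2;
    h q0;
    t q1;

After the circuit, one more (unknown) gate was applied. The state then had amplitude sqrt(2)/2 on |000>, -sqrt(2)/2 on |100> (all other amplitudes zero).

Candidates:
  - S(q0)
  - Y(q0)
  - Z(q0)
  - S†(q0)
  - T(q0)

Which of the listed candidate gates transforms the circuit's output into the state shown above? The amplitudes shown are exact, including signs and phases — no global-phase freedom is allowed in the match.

The unique candidate consistent with the amplitudes is Z(q0).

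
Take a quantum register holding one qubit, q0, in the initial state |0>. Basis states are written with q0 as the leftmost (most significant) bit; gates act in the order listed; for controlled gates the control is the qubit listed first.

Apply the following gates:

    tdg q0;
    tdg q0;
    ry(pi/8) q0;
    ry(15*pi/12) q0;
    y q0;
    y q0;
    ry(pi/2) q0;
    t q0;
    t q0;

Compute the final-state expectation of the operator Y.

The expectation value of Y is -sqrt(2)*cos(pi/16)**2/2 + sqrt(2)*sin(pi/16)**2/2 + 4*sqrt(1/2 - sqrt(2)/4)*sqrt(sqrt(2)/4 + 1/2)*sin(pi/16)*cos(pi/16).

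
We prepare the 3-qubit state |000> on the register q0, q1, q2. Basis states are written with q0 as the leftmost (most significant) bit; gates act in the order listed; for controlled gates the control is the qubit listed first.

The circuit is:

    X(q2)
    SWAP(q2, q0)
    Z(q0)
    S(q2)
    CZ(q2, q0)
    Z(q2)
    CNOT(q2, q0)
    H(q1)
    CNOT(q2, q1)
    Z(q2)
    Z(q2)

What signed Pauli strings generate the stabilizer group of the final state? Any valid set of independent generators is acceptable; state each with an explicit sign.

The final state is stabilized by the group generated by +IXI, -ZII, +IIZ; other independent generating sets are equally valid.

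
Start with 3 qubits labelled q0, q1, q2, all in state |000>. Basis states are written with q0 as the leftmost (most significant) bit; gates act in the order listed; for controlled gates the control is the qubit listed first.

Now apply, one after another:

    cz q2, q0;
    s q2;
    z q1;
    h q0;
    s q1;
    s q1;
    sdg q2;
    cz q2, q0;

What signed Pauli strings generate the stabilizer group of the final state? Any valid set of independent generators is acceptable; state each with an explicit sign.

The final state is stabilized by the group generated by +XII, +IZI, +IIZ; other independent generating sets are equally valid.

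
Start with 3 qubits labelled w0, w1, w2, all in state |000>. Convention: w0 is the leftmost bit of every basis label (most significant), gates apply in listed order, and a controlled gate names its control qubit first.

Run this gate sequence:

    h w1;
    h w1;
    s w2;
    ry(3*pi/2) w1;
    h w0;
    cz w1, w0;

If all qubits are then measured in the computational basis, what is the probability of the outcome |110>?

A full measurement returns |110> with probability 1/4. Key observation: gates 1-2 undo each other exactly, leaving only the rest of the circuit to track.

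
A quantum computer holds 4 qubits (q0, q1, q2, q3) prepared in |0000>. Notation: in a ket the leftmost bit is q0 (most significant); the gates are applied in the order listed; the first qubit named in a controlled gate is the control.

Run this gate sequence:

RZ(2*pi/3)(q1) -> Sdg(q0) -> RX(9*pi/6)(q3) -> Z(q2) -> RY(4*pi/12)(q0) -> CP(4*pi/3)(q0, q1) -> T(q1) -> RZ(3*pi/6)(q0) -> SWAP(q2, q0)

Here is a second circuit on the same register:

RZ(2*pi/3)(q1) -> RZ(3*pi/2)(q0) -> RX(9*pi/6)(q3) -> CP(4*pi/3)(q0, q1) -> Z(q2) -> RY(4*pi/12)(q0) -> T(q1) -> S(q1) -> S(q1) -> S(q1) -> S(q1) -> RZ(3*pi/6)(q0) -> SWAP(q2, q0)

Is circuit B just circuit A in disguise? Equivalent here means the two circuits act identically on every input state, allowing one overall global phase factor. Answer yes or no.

No: there is an input state on which the two circuits produce genuinely different outputs (not merely differing by a phase).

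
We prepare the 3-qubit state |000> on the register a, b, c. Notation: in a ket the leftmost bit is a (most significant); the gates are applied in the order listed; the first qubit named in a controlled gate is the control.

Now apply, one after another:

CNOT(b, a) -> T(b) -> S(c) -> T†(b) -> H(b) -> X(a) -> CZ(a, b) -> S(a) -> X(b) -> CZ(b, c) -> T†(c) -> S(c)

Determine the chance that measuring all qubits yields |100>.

A full measurement returns |100> with probability 1/2.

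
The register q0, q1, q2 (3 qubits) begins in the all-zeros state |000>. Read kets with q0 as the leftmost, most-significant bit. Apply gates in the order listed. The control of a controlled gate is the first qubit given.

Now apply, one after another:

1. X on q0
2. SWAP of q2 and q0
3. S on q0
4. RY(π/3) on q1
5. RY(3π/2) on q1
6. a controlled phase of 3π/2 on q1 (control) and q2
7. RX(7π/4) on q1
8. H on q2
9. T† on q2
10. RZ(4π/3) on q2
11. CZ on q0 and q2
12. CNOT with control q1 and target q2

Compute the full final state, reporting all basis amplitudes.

After the circuit, the state carries amplitude (-sqrt(3*sqrt(2) + 6)/8 - sqrt(sqrt(2) + 2)/8 - sqrt(2 - sqrt(2))/8 + sqrt(6 - 3*sqrt(2))/8)*exp(I*pi/3) on |000>, (-sqrt(3*sqrt(2) + 6)/8 - sqrt(sqrt(2) + 2)/8 - sqrt(2 - sqrt(2))/8 + sqrt(6 - 3*sqrt(2))/8)*exp(5*I*pi/12) on |001>, (-sqrt(3*sqrt(2) + 6)/8 - sqrt(6 - 3*sqrt(2))/8 - sqrt(2 - sqrt(2))/8 + sqrt(sqrt(2) + 2)/8)*exp(11*I*pi/12) on |010>, (-sqrt(3*sqrt(2) + 6)/8 - sqrt(6 - 3*sqrt(2))/8 - sqrt(2 - sqrt(2))/8 + sqrt(sqrt(2) + 2)/8)*exp(5*I*pi/6) on |011>, 0 on |100>, 0 on |101>, 0 on |110>, 0 on |111>.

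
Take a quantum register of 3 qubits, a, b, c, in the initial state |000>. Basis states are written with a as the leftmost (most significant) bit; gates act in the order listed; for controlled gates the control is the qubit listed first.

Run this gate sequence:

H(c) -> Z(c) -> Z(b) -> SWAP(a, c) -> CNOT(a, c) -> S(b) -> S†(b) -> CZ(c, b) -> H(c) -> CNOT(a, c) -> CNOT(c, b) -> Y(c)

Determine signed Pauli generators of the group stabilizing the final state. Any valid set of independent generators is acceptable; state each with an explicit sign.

One valid set of independent stabilizer generators is -XIZ, -ZXX, -IZZ (any independent generating set of the same group is equally correct). Key observation: gates 6-7 undo each other exactly, leaving only the rest of the circuit to track.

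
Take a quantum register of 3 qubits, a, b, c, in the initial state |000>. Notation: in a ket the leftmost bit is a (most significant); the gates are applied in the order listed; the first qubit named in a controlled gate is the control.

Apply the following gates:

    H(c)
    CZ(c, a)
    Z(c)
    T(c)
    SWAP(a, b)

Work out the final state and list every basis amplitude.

The final amplitudes are sqrt(2)/2 on |000>, -sqrt(2)*exp(I*pi/4)/2 on |001>, and 0 on every other basis state.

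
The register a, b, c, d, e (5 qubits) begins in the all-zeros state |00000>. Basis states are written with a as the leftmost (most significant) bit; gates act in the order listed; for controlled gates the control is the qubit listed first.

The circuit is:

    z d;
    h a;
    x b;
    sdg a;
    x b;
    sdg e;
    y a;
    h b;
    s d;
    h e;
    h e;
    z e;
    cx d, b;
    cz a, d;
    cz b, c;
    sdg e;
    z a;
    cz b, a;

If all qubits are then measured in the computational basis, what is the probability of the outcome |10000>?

A full measurement returns |10000> with probability 1/4. Key observation: steps 10-11 multiply out to the identity, so the circuit reduces to the remaining gates.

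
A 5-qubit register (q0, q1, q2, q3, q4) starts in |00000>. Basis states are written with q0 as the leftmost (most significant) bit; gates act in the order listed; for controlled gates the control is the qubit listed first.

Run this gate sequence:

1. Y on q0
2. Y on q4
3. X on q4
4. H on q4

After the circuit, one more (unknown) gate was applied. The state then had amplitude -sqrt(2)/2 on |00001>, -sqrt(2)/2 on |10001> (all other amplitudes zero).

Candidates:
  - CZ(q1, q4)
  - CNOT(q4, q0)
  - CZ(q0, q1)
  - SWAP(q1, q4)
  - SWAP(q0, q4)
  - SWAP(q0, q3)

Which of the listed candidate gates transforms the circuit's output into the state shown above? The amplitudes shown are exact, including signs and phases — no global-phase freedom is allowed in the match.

The unique candidate consistent with the amplitudes is SWAP(q0, q4).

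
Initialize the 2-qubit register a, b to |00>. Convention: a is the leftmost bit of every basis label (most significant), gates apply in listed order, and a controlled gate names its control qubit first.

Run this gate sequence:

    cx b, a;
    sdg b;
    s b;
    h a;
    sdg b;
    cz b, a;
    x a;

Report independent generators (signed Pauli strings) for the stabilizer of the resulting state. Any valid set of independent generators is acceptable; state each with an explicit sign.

The stabilizer group can be generated by +XI, +IZ, among other valid generating sets.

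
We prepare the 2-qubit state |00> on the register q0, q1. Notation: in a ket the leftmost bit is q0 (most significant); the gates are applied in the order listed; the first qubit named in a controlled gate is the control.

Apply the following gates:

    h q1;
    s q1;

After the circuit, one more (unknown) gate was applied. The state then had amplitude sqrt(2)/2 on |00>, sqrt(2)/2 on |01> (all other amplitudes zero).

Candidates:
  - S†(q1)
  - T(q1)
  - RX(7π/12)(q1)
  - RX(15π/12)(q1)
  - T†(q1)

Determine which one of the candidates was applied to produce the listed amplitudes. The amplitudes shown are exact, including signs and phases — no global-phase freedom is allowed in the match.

It was S†(q1) that produced the state shown.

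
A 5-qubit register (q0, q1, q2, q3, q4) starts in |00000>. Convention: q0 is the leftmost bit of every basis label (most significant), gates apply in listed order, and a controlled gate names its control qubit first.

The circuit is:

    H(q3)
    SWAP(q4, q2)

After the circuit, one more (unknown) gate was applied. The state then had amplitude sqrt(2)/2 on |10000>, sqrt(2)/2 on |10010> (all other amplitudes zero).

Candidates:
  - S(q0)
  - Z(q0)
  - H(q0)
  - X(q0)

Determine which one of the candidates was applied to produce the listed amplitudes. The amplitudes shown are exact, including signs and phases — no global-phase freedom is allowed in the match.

The unique candidate consistent with the amplitudes is X(q0).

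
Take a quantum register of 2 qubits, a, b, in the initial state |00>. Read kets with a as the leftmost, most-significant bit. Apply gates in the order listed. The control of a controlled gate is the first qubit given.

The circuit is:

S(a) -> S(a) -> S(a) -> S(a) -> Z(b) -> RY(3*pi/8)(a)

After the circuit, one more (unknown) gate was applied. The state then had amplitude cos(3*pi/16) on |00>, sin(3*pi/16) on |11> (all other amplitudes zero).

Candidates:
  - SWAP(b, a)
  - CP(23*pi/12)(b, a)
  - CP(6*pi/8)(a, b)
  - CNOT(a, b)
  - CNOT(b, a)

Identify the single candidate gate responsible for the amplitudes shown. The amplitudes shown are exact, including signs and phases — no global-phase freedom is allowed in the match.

The applied gate was CNOT(a, b). Key observation: gates 1-4 undo each other exactly, leaving only the rest of the circuit to track.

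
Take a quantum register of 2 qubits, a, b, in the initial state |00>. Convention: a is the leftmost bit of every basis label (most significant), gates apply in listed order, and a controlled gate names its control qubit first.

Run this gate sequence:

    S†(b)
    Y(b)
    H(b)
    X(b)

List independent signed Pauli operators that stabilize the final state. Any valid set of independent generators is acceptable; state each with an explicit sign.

The stabilizer group can be generated by -IX, +ZI, among other valid generating sets.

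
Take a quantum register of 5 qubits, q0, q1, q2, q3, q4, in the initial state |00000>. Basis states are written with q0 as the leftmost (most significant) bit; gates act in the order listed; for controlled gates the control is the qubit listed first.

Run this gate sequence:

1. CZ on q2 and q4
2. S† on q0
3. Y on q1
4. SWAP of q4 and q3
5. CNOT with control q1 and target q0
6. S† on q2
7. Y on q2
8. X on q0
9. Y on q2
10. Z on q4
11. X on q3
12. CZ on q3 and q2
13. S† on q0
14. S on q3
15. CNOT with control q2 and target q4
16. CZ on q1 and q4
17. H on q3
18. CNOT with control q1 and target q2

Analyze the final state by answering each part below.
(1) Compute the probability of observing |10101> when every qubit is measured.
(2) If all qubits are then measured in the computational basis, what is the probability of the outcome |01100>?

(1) The probability of measuring |10101> is 0.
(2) A full measurement returns |01100> with probability 1/2.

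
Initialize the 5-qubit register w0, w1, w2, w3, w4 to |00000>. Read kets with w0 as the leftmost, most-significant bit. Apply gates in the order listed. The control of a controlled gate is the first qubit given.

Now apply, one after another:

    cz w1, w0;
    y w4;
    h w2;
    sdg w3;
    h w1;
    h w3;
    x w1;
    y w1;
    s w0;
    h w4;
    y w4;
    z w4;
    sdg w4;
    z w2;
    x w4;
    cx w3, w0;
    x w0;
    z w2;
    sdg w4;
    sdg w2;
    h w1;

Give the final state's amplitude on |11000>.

The final state's coefficient on |11000> equals -sqrt(2)/4.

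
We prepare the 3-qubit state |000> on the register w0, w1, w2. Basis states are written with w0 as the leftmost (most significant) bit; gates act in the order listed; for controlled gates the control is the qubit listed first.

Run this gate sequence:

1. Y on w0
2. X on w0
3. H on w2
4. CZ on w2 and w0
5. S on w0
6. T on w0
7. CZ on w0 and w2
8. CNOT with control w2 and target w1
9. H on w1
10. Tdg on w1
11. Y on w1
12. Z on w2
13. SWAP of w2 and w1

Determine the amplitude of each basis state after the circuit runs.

The final amplitudes are -exp(3*I*pi/4)/2 on |000>, -1/2 on |001>, -exp(3*I*pi/4)/2 on |010>, 1/2 on |011>, 0 on |100>, 0 on |101>, 0 on |110>, 0 on |111>.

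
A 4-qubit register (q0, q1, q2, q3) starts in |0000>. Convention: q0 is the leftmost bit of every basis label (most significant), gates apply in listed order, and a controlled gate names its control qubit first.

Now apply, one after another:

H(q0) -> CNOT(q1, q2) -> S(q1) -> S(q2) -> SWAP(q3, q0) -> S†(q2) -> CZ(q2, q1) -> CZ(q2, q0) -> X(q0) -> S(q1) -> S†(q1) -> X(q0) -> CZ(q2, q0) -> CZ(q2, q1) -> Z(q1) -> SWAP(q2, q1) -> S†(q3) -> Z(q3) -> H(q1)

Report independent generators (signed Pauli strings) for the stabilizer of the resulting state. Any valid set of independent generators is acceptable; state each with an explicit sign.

One valid set of independent stabilizer generators is +IXII, +IIIY, +ZIII, +IIZI (any independent generating set of the same group is equally correct). Key observation: gates 7-14 undo each other exactly, leaving only the rest of the circuit to track.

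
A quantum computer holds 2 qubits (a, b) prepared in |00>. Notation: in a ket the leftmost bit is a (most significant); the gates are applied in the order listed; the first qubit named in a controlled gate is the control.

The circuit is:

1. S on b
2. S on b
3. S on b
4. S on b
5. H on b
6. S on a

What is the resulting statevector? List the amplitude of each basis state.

The final amplitudes are sqrt(2)/2 on |00>, sqrt(2)/2 on |01>, 0 on |10>, 0 on |11>. Key observation: steps 1-4 multiply out to the identity, so the circuit reduces to the remaining gates.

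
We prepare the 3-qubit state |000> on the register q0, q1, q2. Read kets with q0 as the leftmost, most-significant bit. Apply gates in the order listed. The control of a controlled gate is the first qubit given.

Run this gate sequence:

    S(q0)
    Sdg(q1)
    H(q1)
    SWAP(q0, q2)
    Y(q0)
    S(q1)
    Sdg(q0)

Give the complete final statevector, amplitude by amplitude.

After the circuit, the state carries amplitude sqrt(2)/2 on |100>, sqrt(2)*I/2 on |110>, and 0 on every other basis state.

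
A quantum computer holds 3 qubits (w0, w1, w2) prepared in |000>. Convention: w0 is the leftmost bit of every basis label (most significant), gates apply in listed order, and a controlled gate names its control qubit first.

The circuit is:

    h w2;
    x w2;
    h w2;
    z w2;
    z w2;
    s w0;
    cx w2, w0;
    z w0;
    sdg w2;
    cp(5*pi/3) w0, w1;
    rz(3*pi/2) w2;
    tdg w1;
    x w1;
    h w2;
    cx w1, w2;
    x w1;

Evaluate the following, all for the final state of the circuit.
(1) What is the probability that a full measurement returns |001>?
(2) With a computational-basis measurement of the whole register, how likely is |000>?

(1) The probability of measuring |001> is 1/2.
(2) The probability of measuring |000> is 1/2.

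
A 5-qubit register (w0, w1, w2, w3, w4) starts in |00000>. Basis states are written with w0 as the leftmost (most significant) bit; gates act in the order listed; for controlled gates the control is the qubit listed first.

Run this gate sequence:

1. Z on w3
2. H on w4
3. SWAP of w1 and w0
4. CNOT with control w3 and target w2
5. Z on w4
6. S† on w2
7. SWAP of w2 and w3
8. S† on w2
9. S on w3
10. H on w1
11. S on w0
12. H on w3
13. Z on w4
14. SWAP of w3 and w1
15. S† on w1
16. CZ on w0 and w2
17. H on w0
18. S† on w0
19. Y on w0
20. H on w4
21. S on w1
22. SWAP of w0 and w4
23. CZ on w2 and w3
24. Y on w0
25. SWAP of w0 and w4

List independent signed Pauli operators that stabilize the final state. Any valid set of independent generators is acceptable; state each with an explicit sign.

The stabilizer group can be generated by -YIIII, +IXIII, +IIIXI, +IIZII, -IIIIZ, among other valid generating sets.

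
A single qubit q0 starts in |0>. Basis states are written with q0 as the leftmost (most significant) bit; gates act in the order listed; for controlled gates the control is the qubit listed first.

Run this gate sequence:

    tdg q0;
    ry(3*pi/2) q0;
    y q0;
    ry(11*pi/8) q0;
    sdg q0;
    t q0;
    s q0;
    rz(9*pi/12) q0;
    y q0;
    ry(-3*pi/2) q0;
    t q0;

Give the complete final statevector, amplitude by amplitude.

After the circuit, the state carries amplitude exp(5*I*pi/8)*sin(5*pi/16) on |0>, -exp(7*I*pi/8)*cos(5*pi/16) on |1>.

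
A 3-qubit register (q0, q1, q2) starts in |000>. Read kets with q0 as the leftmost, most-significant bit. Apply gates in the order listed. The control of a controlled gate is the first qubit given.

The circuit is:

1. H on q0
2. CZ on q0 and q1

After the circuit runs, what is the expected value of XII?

The expectation value of XII is 1.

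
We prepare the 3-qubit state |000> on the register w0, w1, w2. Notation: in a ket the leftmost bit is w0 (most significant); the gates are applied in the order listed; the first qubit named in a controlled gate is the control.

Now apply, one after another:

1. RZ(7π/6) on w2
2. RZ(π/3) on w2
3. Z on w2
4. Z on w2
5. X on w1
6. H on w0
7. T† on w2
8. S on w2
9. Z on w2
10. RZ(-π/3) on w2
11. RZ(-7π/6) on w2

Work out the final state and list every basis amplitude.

The final amplitudes are sqrt(2)/2 on |010>, sqrt(2)/2 on |110>, and 0 on every other basis state.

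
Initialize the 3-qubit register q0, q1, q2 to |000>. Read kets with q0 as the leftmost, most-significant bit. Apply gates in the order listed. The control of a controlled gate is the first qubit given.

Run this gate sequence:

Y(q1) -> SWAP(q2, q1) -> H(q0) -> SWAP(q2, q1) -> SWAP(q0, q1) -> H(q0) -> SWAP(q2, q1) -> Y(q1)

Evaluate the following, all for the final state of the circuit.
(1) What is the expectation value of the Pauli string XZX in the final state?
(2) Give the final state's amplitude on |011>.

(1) The observable XZX averages to 1.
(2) |011> carries amplitude -1/2 in the final state.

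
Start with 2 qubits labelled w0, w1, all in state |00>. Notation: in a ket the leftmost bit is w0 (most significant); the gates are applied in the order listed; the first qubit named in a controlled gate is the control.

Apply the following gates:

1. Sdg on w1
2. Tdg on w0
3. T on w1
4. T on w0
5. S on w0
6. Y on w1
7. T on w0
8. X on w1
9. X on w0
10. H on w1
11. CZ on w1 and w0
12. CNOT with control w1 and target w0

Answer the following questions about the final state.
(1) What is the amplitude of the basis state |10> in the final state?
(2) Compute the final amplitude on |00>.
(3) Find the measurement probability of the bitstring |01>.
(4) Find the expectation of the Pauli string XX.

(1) The amplitude on |10> is sqrt(2)*I/2.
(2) The final state's coefficient on |00> equals 0.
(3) A full measurement returns |01> with probability 1/2.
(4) The expectation value of XX is -1.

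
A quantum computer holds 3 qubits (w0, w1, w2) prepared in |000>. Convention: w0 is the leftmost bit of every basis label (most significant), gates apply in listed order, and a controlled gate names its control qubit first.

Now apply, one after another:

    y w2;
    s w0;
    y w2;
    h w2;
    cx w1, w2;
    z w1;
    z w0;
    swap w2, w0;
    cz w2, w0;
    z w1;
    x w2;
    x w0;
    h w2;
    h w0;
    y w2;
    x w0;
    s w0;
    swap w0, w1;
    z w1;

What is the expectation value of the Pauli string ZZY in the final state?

In the final state, ZZY has expectation 0.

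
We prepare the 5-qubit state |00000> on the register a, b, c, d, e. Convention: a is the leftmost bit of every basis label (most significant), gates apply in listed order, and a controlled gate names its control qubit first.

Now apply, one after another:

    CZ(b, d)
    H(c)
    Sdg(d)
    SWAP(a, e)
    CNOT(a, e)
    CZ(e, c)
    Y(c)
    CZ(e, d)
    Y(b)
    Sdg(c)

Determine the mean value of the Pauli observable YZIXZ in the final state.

The observable YZIXZ averages to 0.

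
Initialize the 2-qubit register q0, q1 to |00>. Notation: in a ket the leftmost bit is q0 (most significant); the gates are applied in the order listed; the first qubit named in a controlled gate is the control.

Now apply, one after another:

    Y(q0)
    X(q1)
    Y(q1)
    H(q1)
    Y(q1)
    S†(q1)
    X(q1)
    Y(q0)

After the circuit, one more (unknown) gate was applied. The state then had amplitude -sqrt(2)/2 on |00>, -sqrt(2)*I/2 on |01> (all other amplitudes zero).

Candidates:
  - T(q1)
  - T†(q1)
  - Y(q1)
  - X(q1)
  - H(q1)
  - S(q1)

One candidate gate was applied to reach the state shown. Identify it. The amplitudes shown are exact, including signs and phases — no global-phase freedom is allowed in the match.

The unique candidate consistent with the amplitudes is X(q1).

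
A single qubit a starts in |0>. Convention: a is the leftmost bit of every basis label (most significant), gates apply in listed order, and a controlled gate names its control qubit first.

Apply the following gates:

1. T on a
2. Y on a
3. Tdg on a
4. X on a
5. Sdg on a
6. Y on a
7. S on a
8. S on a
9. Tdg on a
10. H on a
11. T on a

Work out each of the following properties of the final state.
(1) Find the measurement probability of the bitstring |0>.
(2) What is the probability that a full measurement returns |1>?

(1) Outcome |0> occurs with probability 1/2.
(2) Outcome |1> occurs with probability 1/2.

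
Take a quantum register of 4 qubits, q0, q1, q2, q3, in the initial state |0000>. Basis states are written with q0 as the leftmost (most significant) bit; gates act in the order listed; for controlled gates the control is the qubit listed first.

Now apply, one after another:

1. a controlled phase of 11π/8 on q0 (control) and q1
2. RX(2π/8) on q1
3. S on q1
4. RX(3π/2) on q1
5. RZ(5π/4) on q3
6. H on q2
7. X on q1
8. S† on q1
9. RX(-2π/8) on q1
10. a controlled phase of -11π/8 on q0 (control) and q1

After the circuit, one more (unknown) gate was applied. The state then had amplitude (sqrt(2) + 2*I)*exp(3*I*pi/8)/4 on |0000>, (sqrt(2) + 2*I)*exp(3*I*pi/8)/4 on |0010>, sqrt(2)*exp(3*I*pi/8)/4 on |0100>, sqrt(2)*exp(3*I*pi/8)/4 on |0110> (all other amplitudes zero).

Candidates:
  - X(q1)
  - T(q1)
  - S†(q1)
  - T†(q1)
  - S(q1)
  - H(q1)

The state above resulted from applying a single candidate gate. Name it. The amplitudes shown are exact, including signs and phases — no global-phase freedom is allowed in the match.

The unique candidate consistent with the amplitudes is S(q1).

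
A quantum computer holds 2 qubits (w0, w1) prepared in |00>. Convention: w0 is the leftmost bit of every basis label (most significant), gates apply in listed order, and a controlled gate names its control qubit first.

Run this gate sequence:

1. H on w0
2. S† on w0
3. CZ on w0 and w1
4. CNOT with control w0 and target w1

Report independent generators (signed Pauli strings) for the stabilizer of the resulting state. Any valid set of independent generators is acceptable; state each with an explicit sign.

The final state is stabilized by the group generated by -XY, +ZZ; other independent generating sets are equally valid.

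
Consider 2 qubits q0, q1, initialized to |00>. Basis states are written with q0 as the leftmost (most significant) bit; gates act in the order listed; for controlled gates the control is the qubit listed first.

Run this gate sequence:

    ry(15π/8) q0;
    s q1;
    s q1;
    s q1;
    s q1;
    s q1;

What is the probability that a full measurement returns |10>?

A full measurement returns |10> with probability sin(pi/16)**2. Key observation: the block from step 2 through step 5 cancels to the identity and can be dropped.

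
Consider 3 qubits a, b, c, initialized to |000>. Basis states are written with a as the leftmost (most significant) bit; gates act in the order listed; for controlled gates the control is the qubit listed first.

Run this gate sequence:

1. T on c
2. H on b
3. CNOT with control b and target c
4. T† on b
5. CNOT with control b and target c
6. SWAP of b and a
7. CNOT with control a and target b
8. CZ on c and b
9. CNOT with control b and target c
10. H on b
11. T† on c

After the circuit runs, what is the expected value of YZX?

The observable YZX averages to -1.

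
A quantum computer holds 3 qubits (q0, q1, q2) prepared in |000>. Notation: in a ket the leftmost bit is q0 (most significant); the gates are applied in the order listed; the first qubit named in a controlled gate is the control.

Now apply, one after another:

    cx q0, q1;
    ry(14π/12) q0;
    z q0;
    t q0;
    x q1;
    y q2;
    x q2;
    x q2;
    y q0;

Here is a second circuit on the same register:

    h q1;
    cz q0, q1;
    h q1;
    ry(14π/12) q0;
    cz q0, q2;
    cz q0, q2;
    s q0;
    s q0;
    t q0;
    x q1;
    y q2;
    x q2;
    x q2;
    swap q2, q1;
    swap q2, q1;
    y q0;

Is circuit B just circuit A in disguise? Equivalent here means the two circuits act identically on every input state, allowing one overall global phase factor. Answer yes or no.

Yes: on every input state the two circuits agree up to one overall phase factor.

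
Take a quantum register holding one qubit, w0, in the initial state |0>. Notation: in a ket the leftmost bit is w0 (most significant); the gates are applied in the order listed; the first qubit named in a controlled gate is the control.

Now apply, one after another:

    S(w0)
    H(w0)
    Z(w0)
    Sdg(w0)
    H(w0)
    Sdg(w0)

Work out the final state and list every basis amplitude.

After the circuit, the state carries amplitude 1/2 + I/2 on |0>, -1/2 - I/2 on |1>.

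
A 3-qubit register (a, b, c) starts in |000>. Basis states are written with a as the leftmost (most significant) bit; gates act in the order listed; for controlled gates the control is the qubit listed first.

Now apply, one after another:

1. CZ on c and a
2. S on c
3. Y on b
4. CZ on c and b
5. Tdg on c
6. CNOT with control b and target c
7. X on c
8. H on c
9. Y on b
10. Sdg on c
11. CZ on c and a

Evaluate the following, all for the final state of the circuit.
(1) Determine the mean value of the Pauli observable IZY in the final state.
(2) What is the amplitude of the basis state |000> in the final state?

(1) The expectation value of IZY is -1.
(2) The amplitude on |000> is sqrt(2)/2.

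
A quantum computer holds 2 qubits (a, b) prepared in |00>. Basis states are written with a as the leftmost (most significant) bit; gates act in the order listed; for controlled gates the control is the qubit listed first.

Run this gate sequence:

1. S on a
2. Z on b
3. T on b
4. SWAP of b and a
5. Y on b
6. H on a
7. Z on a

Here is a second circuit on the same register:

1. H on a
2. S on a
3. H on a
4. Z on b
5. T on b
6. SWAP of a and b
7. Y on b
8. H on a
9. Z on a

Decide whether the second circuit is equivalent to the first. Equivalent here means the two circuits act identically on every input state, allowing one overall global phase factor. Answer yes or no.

No — the two circuits implement different unitaries, even allowing a global phase.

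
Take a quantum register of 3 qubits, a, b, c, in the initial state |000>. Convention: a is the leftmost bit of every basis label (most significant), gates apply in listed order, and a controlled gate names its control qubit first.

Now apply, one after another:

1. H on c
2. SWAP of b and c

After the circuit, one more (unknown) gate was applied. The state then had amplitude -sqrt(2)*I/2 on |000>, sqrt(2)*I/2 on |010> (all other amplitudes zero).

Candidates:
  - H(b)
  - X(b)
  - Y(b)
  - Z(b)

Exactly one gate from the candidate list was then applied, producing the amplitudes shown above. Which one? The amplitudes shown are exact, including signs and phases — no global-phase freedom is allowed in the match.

The unique candidate consistent with the amplitudes is Y(b).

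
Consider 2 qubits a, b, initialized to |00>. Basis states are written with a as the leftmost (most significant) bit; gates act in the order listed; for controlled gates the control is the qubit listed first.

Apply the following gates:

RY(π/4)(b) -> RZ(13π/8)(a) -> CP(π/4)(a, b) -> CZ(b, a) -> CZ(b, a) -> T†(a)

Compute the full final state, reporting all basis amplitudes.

The final amplitudes are -sqrt(sqrt(2) + 2)*exp(3*I*pi/16)/2 on |00>, -sqrt(2 - sqrt(2))*exp(3*I*pi/16)/2 on |01>, 0 on |10>, 0 on |11>. Key observation: the block from step 4 through step 5 cancels to the identity and can be dropped.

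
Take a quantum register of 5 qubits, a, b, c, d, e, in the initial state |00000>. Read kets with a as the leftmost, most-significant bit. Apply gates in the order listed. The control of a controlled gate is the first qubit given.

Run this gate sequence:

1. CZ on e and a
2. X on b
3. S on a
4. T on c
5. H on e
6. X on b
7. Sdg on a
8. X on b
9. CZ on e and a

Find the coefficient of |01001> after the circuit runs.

The amplitude on |01001> is sqrt(2)/2.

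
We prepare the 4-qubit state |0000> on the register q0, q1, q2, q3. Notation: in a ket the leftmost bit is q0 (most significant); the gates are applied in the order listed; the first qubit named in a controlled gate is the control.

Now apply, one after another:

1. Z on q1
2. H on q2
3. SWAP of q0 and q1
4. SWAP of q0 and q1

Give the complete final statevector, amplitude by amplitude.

The resulting statevector has amplitude sqrt(2)/2 on |0000>, sqrt(2)/2 on |0010>, and 0 on every other basis state. Key observation: steps 3-4 multiply out to the identity, so the circuit reduces to the remaining gates.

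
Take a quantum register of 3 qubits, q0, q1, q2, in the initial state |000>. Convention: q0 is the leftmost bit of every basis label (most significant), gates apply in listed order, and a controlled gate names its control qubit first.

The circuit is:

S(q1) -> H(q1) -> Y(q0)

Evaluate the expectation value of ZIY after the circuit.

The observable ZIY averages to 0.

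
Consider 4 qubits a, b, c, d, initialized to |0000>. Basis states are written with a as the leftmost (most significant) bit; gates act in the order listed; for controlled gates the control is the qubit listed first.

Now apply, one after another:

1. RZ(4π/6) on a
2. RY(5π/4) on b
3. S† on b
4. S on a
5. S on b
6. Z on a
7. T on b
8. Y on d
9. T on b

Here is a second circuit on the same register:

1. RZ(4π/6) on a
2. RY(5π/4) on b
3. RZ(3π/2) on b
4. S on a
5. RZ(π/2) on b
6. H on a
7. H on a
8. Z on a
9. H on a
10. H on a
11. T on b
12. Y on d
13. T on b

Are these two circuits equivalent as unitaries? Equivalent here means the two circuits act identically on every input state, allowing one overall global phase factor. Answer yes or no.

Yes — the two circuits implement the same unitary up to a global phase.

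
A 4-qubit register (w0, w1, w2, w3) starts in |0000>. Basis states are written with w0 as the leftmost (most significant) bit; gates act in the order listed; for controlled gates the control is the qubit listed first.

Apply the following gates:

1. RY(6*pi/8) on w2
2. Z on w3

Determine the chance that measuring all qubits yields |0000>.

The probability of measuring |0000> is 1/2 - sqrt(2)/4.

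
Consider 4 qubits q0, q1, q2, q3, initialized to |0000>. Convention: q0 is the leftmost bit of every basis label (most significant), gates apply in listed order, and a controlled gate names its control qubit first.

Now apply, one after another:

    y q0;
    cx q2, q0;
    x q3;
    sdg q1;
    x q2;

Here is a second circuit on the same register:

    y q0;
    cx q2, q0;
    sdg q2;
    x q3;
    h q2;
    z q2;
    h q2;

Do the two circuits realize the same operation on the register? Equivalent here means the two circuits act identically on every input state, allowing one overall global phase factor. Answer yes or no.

No, they are not equivalent — no single phase factor reconciles the two unitaries.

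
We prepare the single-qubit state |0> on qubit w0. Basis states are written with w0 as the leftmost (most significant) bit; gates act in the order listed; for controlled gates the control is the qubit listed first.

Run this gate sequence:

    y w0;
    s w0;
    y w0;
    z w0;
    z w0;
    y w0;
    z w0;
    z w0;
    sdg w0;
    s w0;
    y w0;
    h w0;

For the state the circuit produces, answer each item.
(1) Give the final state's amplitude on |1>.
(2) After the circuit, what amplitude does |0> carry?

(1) The final state's coefficient on |1> equals sqrt(2)*I/2. Key observation: gates 3-6 undo each other exactly, leaving only the rest of the circuit to track.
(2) |0> carries amplitude sqrt(2)*I/2 in the final state.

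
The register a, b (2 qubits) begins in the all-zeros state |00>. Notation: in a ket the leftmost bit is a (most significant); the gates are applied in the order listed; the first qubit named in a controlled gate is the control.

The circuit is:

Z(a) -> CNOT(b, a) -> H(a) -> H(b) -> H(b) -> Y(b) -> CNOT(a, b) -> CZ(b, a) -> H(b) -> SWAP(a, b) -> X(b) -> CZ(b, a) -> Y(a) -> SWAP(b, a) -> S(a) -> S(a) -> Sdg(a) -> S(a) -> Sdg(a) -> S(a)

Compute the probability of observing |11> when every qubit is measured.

A full measurement returns |11> with probability 1/4. Key observation: gates 16-19 undo each other exactly, leaving only the rest of the circuit to track.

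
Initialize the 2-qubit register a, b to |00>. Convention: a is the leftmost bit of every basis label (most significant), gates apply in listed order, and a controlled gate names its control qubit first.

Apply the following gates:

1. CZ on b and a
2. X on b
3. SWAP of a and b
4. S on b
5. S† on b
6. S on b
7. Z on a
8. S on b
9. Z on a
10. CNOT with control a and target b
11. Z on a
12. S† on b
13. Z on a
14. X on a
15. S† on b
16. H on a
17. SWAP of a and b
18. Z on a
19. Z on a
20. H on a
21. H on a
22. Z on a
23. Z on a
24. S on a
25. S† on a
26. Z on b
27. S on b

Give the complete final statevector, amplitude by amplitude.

The final amplitudes are 0 on |00>, 0 on |01>, -sqrt(2)/2 on |10>, sqrt(2)*I/2 on |11>. Key observation: gates 18-23 undo each other exactly, leaving only the rest of the circuit to track.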